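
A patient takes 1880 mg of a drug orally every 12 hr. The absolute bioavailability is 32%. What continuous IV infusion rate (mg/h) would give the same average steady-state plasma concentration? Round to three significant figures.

Equivalent systemic input: infusion rate = F·D/τ.
Rate = 0.32 × 1880 / 12 = 50.13 mg/h

50.1 mg/h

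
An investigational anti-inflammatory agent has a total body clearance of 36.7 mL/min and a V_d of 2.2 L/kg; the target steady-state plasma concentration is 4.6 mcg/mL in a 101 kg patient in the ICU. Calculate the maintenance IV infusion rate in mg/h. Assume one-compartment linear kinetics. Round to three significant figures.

10.1 mg/h

Convert clearance: 36.7 mL/min × 60 min/h ÷ 1000 mL/L = 2.202 L/h
Rate = CL × Css = 2.202 × 4.6 = 10.13 mg/h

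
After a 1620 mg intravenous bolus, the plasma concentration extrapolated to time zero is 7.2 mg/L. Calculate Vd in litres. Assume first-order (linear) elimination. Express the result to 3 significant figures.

225 L

Immediately after an IV bolus, C₀ = Dose / Vd, so Vd = Dose / C₀.
Vd = 1620 / 7.2 = 225.0 L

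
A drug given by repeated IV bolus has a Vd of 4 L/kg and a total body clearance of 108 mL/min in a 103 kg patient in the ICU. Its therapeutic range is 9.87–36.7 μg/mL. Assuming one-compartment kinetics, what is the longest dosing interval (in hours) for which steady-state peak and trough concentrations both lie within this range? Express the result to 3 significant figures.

83.5 h

Vd(total) = 103 kg × 4 L/kg = 412.0 L
CL = 108 mL/min × 60/1000 = 6.480 L/h
k = CL / Vd = 6.480 / 412.0 = 0.01573 h⁻¹
Between IV bolus doses, concentration decays as C = C₀·e^(−kτ), so C_peak/C_trough = e^(kτ).
τ_max = ln(C_peak/C_trough) / k = ln(36.7/9.87) / 0.01573 = 1.313 / 0.01573 = 83.47 h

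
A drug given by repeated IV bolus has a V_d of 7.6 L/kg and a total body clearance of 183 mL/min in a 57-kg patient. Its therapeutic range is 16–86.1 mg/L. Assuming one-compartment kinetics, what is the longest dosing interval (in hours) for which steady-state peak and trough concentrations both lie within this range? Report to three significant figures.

66.4 h

Vd = 7.6 L/kg × 57 kg = 433.2 L
CL = 183 mL/min = 183 × 0.06 = 10.98 L/h
k = CL / Vd = 10.98 / 433.2 = 0.02535 h⁻¹
Between IV bolus doses, concentration decays as C = C₀·e^(−kτ), so C_peak/C_trough = e^(kτ).
τ_max = ln(C_peak/C_trough) / k = ln(86.1/16) / 0.02535 = 1.683 / 0.02535 = 66.39 h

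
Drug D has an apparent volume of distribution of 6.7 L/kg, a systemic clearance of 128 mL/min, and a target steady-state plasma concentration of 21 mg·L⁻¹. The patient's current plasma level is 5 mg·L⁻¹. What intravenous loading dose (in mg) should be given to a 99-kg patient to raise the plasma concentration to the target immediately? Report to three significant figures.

Vd = 6.7 L/kg × 99 kg = 663.3 L
Concentration deficit ΔC = 21 − 5 = 16.00 mg/L
LD = Vd × ΔC = 663.3 × 16.00 = 10610 mg

10600 mg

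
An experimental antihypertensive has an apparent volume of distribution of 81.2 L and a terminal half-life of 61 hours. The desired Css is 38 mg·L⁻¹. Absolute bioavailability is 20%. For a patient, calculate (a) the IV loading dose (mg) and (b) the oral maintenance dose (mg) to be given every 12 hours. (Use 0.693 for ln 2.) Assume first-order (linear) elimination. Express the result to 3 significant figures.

(a) 3090 mg; (b) 2100 mg

LD = Vd × C = 81.20 × 38 = 3086 mg
CL = 0.693 × Vd / t½ = 0.693 × 81.20 / 61 = 0.9225 L/h
D = CL × Css × τ / F = 0.9225 × 38 × 12 / 0.2 = 2103 mg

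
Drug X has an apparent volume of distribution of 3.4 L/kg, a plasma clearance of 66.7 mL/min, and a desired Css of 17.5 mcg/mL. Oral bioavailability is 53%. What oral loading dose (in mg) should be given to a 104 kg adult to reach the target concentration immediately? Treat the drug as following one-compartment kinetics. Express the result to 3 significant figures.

Total Vd = 3.4 × 104 = 353.6 L
The loading dose fills Vd to the target concentration.
LD = Vd × C / F = 353.6 × 17.50 / 0.53 = 11680 mg

11700 mg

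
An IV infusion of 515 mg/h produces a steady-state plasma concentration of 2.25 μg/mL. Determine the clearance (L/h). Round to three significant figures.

229 L/h

At steady state, infusion rate = CL × Css, so CL = rate / Css.
CL = 515 / 2.25 = 228.9 L/h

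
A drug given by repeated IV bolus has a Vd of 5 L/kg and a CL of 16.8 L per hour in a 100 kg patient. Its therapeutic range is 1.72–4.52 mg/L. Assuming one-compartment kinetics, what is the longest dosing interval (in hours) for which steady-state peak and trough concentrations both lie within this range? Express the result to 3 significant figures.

Vd(total) = 100 kg × 5 L/kg = 500.0 L
k = CL / Vd = 16.80 / 500.0 = 0.03360 h⁻¹
Between IV bolus doses, concentration decays as C = C₀·e^(−kτ), so C_peak/C_trough = e^(kτ).
τ_max = ln(C_peak/C_trough) / k = ln(4.52/1.72) / 0.03360 = 0.9662 / 0.03360 = 28.76 h

28.8 h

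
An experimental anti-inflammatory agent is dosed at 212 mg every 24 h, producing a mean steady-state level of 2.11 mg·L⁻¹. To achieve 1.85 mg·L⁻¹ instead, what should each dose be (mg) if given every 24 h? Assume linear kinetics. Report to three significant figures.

For first-order elimination, Css ∝ F·D/(CL·τ); F and CL are unchanged, so Css ∝ D/τ.
D₂ = D₁ × (Css,target / Css,current) = 212 × 1.85/2.11 = 185.9 mg

186 mg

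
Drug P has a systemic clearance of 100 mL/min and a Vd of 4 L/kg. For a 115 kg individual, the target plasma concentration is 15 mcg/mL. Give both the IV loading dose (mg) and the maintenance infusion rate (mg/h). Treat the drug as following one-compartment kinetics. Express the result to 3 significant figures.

(a) 6900 mg; (b) 90.0 mg/h

Vd = 4 L/kg × 115 kg = 460.0 L
LD = Vd · C_target = 460.0 × 15 = 6900 mg
CL = 100 mL/min = 100 × 0.06 = 6.000 L/h
Infusion rate = 6.000 L/h × 15 mg/L = 90.00 mg/h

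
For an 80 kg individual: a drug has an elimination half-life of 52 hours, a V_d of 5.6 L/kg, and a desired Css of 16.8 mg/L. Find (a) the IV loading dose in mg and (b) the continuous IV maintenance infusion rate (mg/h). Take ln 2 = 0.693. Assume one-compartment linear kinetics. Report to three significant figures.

(a) 7530 mg; (b) 100 mg/h

Vd(total) = 80 kg × 5.6 L/kg = 448.0 L
LD = Vd × C = 448.0 × 16.8 = 7526 mg
CL = 0.693 × Vd / t½ = 0.693 × 448.0 / 52 = 5.970 L/h
Infusion rate = CL × Css = 5.970 × 16.8 = 100.3 mg/h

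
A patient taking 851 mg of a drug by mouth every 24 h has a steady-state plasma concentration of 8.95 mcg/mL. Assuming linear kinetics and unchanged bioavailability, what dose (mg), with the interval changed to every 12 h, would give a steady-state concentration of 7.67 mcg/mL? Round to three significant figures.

365 mg

For first-order elimination, Css ∝ F·D/(CL·τ); F and CL are unchanged, so Css ∝ D/τ.
D₂ = D₁ × (Css,target / Css,current) × (τ₂/τ₁) = 851 × (7.67/8.95) × (12/24) = 364.6 mg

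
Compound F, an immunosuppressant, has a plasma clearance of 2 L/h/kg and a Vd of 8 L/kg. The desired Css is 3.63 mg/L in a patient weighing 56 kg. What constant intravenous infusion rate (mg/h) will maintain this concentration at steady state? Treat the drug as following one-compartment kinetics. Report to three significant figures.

CL = 2 L/h/kg × 56 kg = 112.0 L/h
At steady state, infusion rate equals elimination rate: rate in = CL × Css.
R₀ = 112.0 × 3.63 = 406.6 mg/h

407 mg/h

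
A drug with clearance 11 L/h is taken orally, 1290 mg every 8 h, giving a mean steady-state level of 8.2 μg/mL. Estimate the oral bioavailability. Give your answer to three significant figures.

0.559

F·D/τ = CL·Css at steady state → F = CL·Css·τ / D.
F = 11 × 8.2 × 8 / 1290 = 0.559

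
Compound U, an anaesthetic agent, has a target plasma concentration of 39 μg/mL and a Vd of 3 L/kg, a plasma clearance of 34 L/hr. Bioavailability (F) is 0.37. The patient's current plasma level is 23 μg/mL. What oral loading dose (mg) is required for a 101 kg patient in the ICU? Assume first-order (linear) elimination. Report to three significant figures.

13100 mg

Vd(total) = 101 kg × 3 L/kg = 303.0 L
Concentration deficit ΔC = 39 − 23 = 16.00 mg/L
LD = Vd × ΔC / F = 303.0 × 16.00 / 0.37 = 13100 mg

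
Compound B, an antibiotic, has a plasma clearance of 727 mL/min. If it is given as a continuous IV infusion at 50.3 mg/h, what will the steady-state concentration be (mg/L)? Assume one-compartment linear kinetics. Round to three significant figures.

Convert clearance: 727 mL/min × 60 min/h ÷ 1000 mL/L = 43.62 L/h
Css = rate / CL = 50.3 / 43.62 = 1.153 mg/L

1.15 mg/L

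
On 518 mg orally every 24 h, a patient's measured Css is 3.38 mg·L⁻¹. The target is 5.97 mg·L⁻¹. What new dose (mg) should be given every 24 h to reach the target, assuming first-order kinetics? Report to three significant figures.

915 mg

For first-order elimination, Css ∝ F·D/(CL·τ); F and CL are unchanged, so Css ∝ D/τ.
D₂ = D₁ × (Css,target / Css,current) = 518 × 5.97/3.38 = 914.9 mg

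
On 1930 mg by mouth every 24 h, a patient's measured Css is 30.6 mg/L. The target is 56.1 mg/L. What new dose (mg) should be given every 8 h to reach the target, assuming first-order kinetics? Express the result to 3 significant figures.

For first-order elimination, Css ∝ F·D/(CL·τ); F and CL are unchanged, so Css ∝ D/τ.
D₂ = D₁ × (Css,target / Css,current) × (τ₂/τ₁) = 1930 × (56.1/30.6) × (8/24) = 1179 mg

1180 mg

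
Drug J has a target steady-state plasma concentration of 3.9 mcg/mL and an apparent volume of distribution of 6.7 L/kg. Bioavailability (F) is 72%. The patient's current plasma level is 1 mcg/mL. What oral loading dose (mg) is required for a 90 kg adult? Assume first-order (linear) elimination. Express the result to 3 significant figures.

Total Vd = 6.7 × 90 = 603.0 L
Concentration deficit ΔC = 3.9 − 1 = 2.900 mg/L
LD = Vd × ΔC / F = 603.0 × 2.900 / 0.72 = 2429 mg

2430 mg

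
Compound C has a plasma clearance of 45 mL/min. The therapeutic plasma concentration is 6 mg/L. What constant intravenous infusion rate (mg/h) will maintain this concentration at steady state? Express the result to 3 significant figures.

16.2 mg/h

CL = 45 mL/min = 45 × 0.06 = 2.700 L/h
Infusion rate = CL · Css = 2.700 L/h × 6 mg/L = 16.20 mg/h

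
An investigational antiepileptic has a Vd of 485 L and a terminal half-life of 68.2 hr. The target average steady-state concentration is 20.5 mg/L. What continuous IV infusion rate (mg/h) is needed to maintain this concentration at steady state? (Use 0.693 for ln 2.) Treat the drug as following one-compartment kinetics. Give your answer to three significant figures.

CL = 0.693 × Vd / t½ = 0.693 × 485.0 / 68.2 = 4.928 L/h
Infusion rate = CL × Css = 4.928 × 20.5 = 101.0 mg/h

101 mg/h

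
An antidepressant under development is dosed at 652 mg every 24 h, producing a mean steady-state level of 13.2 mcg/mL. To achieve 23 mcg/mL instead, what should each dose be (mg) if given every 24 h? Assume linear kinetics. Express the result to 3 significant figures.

With linear kinetics, Css is proportional to dose rate (D/τ) at fixed clearance.
D₂ = D₁ × (Css,target / Css,current) = 652 × 23/13.2 = 1136 mg

1140 mg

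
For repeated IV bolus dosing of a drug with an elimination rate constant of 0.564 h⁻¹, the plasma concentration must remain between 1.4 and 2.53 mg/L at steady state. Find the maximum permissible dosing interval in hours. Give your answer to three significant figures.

Between IV bolus doses, concentration decays as C = C₀·e^(−kτ), so C_peak/C_trough = e^(kτ).
τ_max = ln(C_peak/C_trough) / k = ln(2.53/1.4) / 0.5640 = 0.5917 / 0.5640 = 1.049 h

1.05 h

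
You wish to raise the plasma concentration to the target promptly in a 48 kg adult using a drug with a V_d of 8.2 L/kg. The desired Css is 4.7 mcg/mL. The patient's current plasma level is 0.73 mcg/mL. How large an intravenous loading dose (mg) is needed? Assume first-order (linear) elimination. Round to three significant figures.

Vd(total) = 48 kg × 8.2 L/kg = 393.6 L
Concentration deficit ΔC = 4.7 − 0.73 = 3.970 mg/L
LD = Vd × ΔC = 393.6 × 3.970 = 1563 mg

1560 mg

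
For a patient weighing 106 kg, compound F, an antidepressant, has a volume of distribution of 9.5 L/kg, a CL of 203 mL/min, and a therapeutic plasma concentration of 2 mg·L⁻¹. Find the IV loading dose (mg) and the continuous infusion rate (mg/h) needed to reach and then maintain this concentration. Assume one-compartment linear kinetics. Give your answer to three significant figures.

Vd = 9.5 L/kg × 106 kg = 1007 L
LD = Vd · C_target = 1007 × 2 = 2014 mg
CL = 203 mL/min × 60/1000 = 12.18 L/h
Maintenance: replace elimination → rate = CL × Css = 12.18 × 2 = 24.36 mg/h

(a) 2010 mg; (b) 24.4 mg/h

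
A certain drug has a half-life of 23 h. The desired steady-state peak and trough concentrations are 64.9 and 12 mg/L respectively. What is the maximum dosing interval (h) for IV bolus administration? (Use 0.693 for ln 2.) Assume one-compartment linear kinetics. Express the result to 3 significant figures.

56.0 h

k = 0.693 / t½ = 0.693 / 23 = 0.03013 h⁻¹
Between IV bolus doses, concentration decays as C = C₀·e^(−kτ), so C_peak/C_trough = e^(kτ).
τ_max = ln(C_peak/C_trough) / k = ln(64.9/12) / 0.03013 = 1.688 / 0.03013 = 56.02 h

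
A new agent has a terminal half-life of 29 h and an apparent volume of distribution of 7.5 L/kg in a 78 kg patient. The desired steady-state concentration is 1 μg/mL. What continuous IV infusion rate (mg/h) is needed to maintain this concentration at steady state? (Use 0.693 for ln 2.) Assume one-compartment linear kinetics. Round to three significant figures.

Total Vd = 7.5 × 78 = 585.0 L
k = 0.693/29 = 0.02390 h⁻¹, so CL = k·Vd = 0.02390 × 585.0 = 13.98 L/h
Infusion rate = CL × Css = 13.98 × 1 = 13.98 mg/h

14.0 mg/h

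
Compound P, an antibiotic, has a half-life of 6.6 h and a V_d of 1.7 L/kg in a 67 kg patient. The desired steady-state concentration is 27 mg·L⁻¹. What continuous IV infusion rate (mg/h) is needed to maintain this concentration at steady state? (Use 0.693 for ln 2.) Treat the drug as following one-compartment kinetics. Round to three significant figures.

323 mg/h

Vd(total) = 67 kg × 1.7 L/kg = 113.9 L
CL = ln 2 · Vd / t½ = 0.693 × 113.9 / 6.6 = 11.96 L/h
Infusion rate = CL × Css = 11.96 × 27 = 322.9 mg/h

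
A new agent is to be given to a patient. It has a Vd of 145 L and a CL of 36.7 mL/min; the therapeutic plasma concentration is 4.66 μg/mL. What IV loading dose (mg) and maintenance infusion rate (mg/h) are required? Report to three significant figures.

LD = Vd · C_target = 145.0 × 4.66 = 675.7 mg
Convert clearance: 36.7 mL/min × 60 min/h ÷ 1000 mL/L = 2.202 L/h
Maintenance: replace elimination → rate = CL × Css = 2.202 × 4.66 = 10.26 mg/h

(a) 676 mg; (b) 10.3 mg/h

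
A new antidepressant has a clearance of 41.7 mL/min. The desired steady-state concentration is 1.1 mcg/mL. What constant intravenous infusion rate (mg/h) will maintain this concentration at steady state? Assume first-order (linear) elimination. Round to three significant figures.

2.75 mg/h

CL = 41.7 mL/min × 60/1000 = 2.502 L/h
Infusion rate = CL · Css = 2.502 L/h × 1.1 mg/L = 2.752 mg/h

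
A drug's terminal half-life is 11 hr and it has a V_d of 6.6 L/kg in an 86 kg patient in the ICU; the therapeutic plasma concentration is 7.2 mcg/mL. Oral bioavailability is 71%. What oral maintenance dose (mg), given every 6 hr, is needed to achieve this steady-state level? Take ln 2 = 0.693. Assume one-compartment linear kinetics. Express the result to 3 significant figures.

2180 mg

Vd(total) = 86 kg × 6.6 L/kg = 567.6 L
k = 0.693/11 = 0.06300 h⁻¹, so CL = k·Vd = 0.06300 × 567.6 = 35.76 L/h
D = CL × Css × τ / F = 35.76 × 7.2 × 6 / 0.71 = 2176 mg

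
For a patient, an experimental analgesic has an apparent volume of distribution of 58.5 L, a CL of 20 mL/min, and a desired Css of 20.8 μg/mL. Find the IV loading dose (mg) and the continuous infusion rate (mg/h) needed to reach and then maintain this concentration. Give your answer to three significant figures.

(a) 1220 mg; (b) 25.0 mg/h

LD = Vd · C_target = 58.50 × 20.8 = 1217 mg
Convert clearance: 20 mL/min × 60 min/h ÷ 1000 mL/L = 1.200 L/h
Infusion rate = 1.200 L/h × 20.8 mg/L = 24.96 mg/h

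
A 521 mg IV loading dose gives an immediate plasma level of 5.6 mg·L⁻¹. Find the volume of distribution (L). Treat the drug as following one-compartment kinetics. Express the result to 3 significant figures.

93.0 L

Immediately after an IV bolus, C₀ = Dose / Vd, so Vd = Dose / C₀.
Vd = 521 / 5.6 = 93.04 L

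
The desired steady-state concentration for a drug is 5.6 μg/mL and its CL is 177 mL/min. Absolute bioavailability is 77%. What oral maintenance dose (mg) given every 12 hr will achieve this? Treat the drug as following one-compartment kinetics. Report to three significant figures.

927 mg

CL = 177 mL/min × 60/1000 = 10.62 L/h
At steady state, dose per interval replaces the amount cleared in that interval: F·D/τ = CL·Css.
D = CL × Css × τ / F = 10.62 × 5.6 × 12 / 0.77 = 926.8 mg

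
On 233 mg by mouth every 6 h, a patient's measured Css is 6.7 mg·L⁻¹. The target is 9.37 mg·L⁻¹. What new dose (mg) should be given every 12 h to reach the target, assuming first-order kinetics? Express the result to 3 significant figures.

With linear kinetics, Css is proportional to dose rate (D/τ) at fixed clearance.
D₂ = D₁ × (Css,target / Css,current) × (τ₂/τ₁) = 233 × (9.37/6.7) × (12/6) = 651.7 mg

652 mg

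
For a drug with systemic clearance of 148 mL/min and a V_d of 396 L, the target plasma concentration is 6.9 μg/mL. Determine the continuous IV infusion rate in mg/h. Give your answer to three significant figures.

61.3 mg/h

CL = 148 mL/min × 60/1000 = 8.880 L/h
R₀ = 8.880 × 6.9 = 61.27 mg/h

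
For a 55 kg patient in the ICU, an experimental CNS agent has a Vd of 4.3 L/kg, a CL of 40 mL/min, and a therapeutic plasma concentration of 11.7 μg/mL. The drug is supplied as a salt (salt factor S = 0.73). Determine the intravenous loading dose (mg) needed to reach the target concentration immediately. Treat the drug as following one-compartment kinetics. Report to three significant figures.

3790 mg

Vd = 4.3 L/kg × 55 kg = 236.5 L
LD = Vd × C / S = 236.5 × 11.70 / 0.73 = 3790 mg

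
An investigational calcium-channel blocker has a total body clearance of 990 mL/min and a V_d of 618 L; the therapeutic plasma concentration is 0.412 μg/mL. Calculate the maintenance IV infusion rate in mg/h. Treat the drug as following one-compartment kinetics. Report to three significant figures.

CL = 990 mL/min = 990 × 0.06 = 59.40 L/h
R₀ = 59.40 × 0.412 = 24.47 mg/h

24.5 mg/h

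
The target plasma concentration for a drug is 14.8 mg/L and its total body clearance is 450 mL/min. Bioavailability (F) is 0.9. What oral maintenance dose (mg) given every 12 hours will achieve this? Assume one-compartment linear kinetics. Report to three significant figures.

CL = 450 mL/min × 60/1000 = 27.00 L/h
D = CL × Css × τ / F = 27.00 × 14.8 × 12 / 0.9 = 5328 mg

5330 mg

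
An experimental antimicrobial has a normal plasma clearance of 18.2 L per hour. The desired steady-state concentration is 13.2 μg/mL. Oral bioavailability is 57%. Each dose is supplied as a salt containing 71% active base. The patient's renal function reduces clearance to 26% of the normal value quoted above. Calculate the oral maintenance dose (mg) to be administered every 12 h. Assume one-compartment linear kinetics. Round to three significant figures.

1850 mg

Patient clearance = 0.26 × 18.20 = 4.732 L/h
At steady state, dose per interval replaces the amount cleared in that interval: F·S·D/τ = CL·Css.
D = CL × Css × τ / F / S = 4.732 × 13.2 × 12 / 0.57 / 0.71 = 1852 mg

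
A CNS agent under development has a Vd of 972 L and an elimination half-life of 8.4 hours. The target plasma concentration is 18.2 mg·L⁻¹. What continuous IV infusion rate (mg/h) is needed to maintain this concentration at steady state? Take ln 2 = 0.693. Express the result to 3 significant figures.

1460 mg/h

k = 0.693/8.4 = 0.08250 h⁻¹, so CL = k·Vd = 0.08250 × 972.0 = 80.19 L/h
Infusion rate = CL × Css = 80.19 × 18.2 = 1459 mg/h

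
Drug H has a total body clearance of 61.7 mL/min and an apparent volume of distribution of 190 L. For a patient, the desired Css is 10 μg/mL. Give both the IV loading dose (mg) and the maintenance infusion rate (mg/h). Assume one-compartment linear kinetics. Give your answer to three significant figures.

(a) 1900 mg; (b) 37.0 mg/h

Loading: fill Vd to C_target → 190.0 L × 10 mg/L = 1900 mg
CL = 61.7 mL/min = 61.7 × 0.06 = 3.702 L/h
Maintenance: replace elimination → rate = CL × Css = 3.702 × 10 = 37.02 mg/h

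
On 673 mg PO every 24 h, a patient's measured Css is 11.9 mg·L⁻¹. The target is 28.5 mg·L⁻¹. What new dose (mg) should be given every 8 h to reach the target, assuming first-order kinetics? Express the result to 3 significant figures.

With linear kinetics, Css is proportional to dose rate (D/τ) at fixed clearance.
D₂ = D₁ × (Css,target / Css,current) × (τ₂/τ₁) = 673 × (28.5/11.9) × (8/24) = 537.3 mg

537 mg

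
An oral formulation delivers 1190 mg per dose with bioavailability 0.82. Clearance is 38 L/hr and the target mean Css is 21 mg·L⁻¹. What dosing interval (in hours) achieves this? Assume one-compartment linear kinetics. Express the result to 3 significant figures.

1.22 h

F·D/τ = CL·Css → τ = F·D / (CL·Css).
τ = 0.82 × 1190 / (38 × 21) = 1.223 h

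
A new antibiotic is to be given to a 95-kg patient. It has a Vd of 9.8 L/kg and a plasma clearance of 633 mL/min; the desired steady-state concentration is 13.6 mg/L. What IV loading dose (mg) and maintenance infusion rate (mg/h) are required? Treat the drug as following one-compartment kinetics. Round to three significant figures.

(a) 12700 mg; (b) 517 mg/h

Vd(total) = 95 kg × 9.8 L/kg = 931.0 L
LD = Vd · C_target = 931.0 × 13.6 = 12660 mg
CL = 633 mL/min × 60/1000 = 37.98 L/h
Infusion rate = 37.98 L/h × 13.6 mg/L = 516.5 mg/h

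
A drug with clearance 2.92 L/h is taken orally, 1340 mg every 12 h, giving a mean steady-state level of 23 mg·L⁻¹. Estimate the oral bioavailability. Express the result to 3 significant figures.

0.601

F·D/τ = CL·Css at steady state → F = CL·Css·τ / D.
F = 2.92 × 23 × 12 / 1340 = 0.601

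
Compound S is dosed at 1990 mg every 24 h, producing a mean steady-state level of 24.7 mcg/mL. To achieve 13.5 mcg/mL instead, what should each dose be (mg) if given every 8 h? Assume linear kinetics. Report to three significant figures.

363 mg

With linear kinetics, Css is proportional to dose rate (D/τ) at fixed clearance.
D₂ = D₁ × (Css,target / Css,current) × (τ₂/τ₁) = 1990 × (13.5/24.7) × (8/24) = 362.6 mg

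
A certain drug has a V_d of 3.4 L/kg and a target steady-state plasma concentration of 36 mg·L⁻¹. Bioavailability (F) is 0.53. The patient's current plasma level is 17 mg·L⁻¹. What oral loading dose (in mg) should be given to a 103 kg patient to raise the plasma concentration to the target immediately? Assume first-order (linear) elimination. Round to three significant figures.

12600 mg

Vd(total) = 103 kg × 3.4 L/kg = 350.2 L
The loading dose fills Vd to the target concentration.
Concentration deficit ΔC = 36 − 17 = 19.00 mg/L
LD = Vd × ΔC / F = 350.2 × 19.00 / 0.53 = 12550 mg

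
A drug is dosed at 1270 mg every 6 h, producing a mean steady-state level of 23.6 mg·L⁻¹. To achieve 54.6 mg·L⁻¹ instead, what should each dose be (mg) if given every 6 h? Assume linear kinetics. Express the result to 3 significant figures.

With linear kinetics, Css is proportional to dose rate (D/τ) at fixed clearance.
D₂ = D₁ × (Css,target / Css,current) = 1270 × 54.6/23.6 = 2938 mg

2940 mg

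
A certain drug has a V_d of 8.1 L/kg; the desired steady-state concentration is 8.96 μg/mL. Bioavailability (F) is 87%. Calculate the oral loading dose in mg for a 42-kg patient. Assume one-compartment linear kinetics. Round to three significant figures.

3500 mg

Total Vd = 8.1 × 42 = 340.2 L
LD = Vd × C / F = 340.2 × 8.960 / 0.87 = 3504 mg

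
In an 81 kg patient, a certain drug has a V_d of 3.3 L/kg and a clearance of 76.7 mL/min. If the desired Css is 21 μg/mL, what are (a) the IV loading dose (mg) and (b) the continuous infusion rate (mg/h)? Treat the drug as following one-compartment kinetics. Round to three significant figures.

Total Vd = 3.3 × 81 = 267.3 L
Loading: fill Vd to C_target → 267.3 L × 21 mg/L = 5613 mg
CL = 76.7 mL/min = 76.7 × 0.06 = 4.602 L/h
Maintenance: replace elimination → rate = CL × Css = 4.602 × 21 = 96.64 mg/h

(a) 5610 mg; (b) 96.6 mg/h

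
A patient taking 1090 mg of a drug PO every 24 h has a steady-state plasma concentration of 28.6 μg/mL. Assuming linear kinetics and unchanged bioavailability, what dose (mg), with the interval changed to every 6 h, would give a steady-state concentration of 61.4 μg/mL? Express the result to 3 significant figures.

With linear kinetics, Css is proportional to dose rate (D/τ) at fixed clearance.
D₂ = D₁ × (Css,target / Css,current) × (τ₂/τ₁) = 1090 × (61.4/28.6) × (6/24) = 585.0 mg

585 mg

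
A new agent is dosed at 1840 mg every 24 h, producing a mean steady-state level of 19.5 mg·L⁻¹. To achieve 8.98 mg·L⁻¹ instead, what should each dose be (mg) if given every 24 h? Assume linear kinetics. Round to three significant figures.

For first-order elimination, Css ∝ F·D/(CL·τ); F and CL are unchanged, so Css ∝ D/τ.
D₂ = D₁ × (Css,target / Css,current) = 1840 × 8.98/19.5 = 847.3 mg

847 mg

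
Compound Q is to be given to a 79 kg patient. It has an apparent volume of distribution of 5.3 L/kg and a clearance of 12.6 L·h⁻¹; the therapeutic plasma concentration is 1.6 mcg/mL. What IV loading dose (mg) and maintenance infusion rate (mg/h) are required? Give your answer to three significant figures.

(a) 670 mg; (b) 20.2 mg/h

Total Vd = 5.3 × 79 = 418.7 L
LD = Vd · C_target = 418.7 × 1.6 = 669.9 mg
Infusion rate = 12.60 L/h × 1.6 mg/L = 20.16 mg/h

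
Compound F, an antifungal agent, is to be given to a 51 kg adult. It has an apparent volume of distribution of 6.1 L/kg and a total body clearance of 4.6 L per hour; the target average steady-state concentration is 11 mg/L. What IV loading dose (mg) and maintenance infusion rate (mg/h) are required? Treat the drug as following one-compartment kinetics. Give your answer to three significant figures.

Vd(total) = 51 kg × 6.1 L/kg = 311.1 L
LD = Vd · C_target = 311.1 × 11 = 3422 mg
Infusion rate = 4.600 L/h × 11 mg/L = 50.60 mg/h

(a) 3420 mg; (b) 50.6 mg/h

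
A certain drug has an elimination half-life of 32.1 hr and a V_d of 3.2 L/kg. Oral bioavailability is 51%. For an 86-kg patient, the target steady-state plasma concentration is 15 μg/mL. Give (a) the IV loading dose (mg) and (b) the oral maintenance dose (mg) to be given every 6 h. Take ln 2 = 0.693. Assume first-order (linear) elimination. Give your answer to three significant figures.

Vd(total) = 86 kg × 3.2 L/kg = 275.2 L
LD = Vd × C = 275.2 × 15 = 4128 mg
CL = 0.693 × Vd / t½ = 0.693 × 275.2 / 32.1 = 5.941 L/h
D = CL × Css × τ / F = 5.941 × 15 × 6 / 0.51 = 1048 mg

(a) 4130 mg; (b) 1050 mg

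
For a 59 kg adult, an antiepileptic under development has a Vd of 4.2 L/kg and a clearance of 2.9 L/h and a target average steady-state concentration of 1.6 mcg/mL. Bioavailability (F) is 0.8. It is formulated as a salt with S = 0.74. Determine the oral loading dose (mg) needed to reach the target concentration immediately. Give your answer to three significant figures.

670 mg

Total Vd = 4.2 × 59 = 247.8 L
LD = Vd × C / F / S = 247.8 × 1.600 / 0.8 / 0.74 = 669.7 mg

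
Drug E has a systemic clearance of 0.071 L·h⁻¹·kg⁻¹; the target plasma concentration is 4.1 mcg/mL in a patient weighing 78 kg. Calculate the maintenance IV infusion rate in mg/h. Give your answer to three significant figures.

22.7 mg/h

CL = 0.071 L·h⁻¹·kg⁻¹ × 78 kg = 5.538 L/h
Rate = CL × Css = 5.538 × 4.1 = 22.71 mg/h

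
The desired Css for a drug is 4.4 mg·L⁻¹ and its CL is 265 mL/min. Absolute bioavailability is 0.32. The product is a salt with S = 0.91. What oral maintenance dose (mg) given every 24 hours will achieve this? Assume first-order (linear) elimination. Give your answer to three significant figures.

CL = 265 mL/min = 265 × 0.06 = 15.90 L/h
At steady state, dose per interval replaces the amount cleared in that interval: F·S·D/τ = CL·Css.
D = CL × Css × τ / F / S = 15.90 × 4.4 × 24 / 0.32 / 0.91 = 5766 mg

5770 mg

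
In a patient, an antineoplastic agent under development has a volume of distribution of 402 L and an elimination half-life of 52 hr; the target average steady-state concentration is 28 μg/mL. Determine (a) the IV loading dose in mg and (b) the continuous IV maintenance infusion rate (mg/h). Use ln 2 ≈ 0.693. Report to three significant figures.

(a) 11300 mg; (b) 150 mg/h

LD = Vd × C = 402.0 × 28 = 11260 mg
CL = 0.693 × Vd / t½ = 0.693 × 402.0 / 52 = 5.357 L/h
Infusion rate = CL × Css = 5.357 × 28 = 150.0 mg/h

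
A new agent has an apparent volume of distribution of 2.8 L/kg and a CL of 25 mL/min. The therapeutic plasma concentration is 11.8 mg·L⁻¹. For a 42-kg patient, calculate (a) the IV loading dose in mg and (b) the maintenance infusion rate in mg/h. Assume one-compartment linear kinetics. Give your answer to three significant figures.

(a) 1390 mg; (b) 17.7 mg/h

Vd(total) = 42 kg × 2.8 L/kg = 117.6 L
Loading dose = Vd × C = 117.6 × 11.8 = 1388 mg
CL = 25 mL/min = 25 × 0.06 = 1.500 L/h
Maintenance infusion rate = CL × Css = 1.500 × 11.8 = 17.70 mg/h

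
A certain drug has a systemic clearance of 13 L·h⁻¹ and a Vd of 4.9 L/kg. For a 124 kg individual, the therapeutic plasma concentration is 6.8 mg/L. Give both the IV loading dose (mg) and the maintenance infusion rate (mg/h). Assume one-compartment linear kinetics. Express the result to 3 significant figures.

(a) 4130 mg; (b) 88.4 mg/h

Vd = 4.9 L/kg × 124 kg = 607.6 L
Loading: fill Vd to C_target → 607.6 L × 6.8 mg/L = 4132 mg
Maintenance: replace elimination → rate = CL × Css = 13.00 × 6.8 = 88.40 mg/h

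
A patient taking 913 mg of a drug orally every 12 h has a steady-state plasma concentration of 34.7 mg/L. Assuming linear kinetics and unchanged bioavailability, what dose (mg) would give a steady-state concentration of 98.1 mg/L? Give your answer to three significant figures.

2580 mg

With linear kinetics, Css is proportional to dose rate (D/τ) at fixed clearance.
D₂ = D₁ × (Css,target / Css,current) = 913 × 98.1/34.7 = 2581 mg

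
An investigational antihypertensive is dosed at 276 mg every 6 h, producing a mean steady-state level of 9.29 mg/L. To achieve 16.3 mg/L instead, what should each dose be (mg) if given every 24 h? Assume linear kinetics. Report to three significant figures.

1940 mg

With linear kinetics, Css is proportional to dose rate (D/τ) at fixed clearance.
D₂ = D₁ × (Css,target / Css,current) × (τ₂/τ₁) = 276 × (16.3/9.29) × (24/6) = 1937 mg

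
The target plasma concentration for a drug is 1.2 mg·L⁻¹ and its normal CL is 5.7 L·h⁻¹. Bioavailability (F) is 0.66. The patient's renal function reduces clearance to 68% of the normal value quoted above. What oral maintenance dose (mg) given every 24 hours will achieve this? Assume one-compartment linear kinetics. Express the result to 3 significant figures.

169 mg

Patient clearance = 0.68 × 5.700 = 3.876 L/h
D = CL × Css × τ / F = 3.876 × 1.2 × 24 / 0.66 = 169.1 mg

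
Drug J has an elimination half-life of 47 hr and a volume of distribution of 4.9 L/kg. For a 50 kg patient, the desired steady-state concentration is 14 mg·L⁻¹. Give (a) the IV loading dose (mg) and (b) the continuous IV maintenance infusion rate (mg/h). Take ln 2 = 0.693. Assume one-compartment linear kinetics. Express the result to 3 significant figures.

(a) 3430 mg; (b) 50.6 mg/h

Vd(total) = 50 kg × 4.9 L/kg = 245.0 L
LD = Vd × C = 245.0 × 14 = 3430 mg
CL = 0.693 × Vd / t½ = 0.693 × 245.0 / 47 = 3.612 L/h
Infusion rate = CL × Css = 3.612 × 14 = 50.57 mg/h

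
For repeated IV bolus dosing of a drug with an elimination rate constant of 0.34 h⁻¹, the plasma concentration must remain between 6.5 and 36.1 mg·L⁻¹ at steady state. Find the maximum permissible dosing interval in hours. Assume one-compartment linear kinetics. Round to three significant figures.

5.04 h

Between IV bolus doses, concentration decays as C = C₀·e^(−kτ), so C_peak/C_trough = e^(kτ).
τ_max = ln(C_peak/C_trough) / k = ln(36.1/6.5) / 0.3400 = 1.714 / 0.3400 = 5.041 h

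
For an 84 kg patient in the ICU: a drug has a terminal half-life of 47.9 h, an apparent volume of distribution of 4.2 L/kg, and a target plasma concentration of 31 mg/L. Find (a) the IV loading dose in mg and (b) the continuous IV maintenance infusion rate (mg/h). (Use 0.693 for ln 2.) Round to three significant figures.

(a) 10900 mg; (b) 158 mg/h

Vd = 4.2 L/kg × 84 kg = 352.8 L
LD = Vd × C = 352.8 × 31 = 10940 mg
CL = 0.693 × Vd / t½ = 0.693 × 352.8 / 47.9 = 5.104 L/h
Infusion rate = CL × Css = 5.104 × 31 = 158.2 mg/h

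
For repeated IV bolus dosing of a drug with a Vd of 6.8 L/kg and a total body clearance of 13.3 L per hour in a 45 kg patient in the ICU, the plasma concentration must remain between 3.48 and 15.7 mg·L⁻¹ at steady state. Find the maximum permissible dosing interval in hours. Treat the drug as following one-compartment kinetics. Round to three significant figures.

34.7 h

Total Vd = 6.8 × 45 = 306.0 L
k = CL / Vd = 13.30 / 306.0 = 0.04346 h⁻¹
Between IV bolus doses, concentration decays as C = C₀·e^(−kτ), so C_peak/C_trough = e^(kτ).
τ_max = ln(C_peak/C_trough) / k = ln(15.7/3.48) / 0.04346 = 1.507 / 0.04346 = 34.68 h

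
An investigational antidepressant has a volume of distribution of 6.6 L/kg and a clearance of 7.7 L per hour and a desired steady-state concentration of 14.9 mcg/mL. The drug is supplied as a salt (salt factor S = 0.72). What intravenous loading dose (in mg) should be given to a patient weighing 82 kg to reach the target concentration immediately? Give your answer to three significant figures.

Vd(total) = 82 kg × 6.6 L/kg = 541.2 L
LD = Vd × C / S = 541.2 × 14.90 / 0.72 = 11200 mg

11200 mg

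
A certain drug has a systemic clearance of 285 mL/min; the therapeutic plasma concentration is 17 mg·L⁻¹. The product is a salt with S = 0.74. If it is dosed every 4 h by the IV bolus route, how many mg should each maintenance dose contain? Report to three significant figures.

CL = 285 mL/min × 60/1000 = 17.10 L/h
At steady state, dose per interval replaces the amount cleared in that interval: S·D/τ = CL·Css.
D = CL × Css × τ / S = 17.10 × 17 × 4 / 0.74 = 1571 mg

1570 mg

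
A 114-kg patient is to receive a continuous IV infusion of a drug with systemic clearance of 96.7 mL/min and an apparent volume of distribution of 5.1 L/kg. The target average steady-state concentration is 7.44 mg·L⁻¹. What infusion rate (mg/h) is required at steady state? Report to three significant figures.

43.2 mg/h

CL = 96.7 mL/min = 96.7 × 0.06 = 5.802 L/h
Infusion rate = CL · Css = 5.802 L/h × 7.44 mg/L = 43.17 mg/h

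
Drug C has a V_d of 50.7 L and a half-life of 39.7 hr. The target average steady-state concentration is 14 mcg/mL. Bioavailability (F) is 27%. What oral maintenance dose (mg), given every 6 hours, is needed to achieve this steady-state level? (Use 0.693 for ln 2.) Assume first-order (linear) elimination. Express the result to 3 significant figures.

CL = ln 2 · Vd / t½ = 0.693 × 50.70 / 39.7 = 0.8850 L/h
D = CL × Css × τ / F = 0.8850 × 14 × 6 / 0.27 = 275.3 mg

275 mg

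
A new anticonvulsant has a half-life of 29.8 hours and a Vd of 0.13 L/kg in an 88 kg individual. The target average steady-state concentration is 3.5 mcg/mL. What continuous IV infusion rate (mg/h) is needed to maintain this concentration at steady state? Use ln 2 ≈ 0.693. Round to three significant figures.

0.931 mg/h

Vd = 0.13 L/kg × 88 kg = 11.44 L
CL = 0.693 × Vd / t½ = 0.693 × 11.44 / 29.8 = 0.2660 L/h
Infusion rate = CL × Css = 0.2660 × 3.5 = 0.9310 mg/h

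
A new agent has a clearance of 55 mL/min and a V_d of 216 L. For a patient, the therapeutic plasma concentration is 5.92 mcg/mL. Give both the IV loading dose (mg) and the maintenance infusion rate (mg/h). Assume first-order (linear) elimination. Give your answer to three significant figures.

Loading dose = Vd × C = 216.0 × 5.92 = 1279 mg
Convert clearance: 55 mL/min × 60 min/h ÷ 1000 mL/L = 3.300 L/h
Maintenance: replace elimination → rate = CL × Css = 3.300 × 5.92 = 19.54 mg/h

(a) 1280 mg; (b) 19.5 mg/h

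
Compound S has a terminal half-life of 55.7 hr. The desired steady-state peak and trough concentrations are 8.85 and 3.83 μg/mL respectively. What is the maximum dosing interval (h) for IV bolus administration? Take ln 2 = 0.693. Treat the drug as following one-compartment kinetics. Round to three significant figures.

k = 0.693 / t½ = 0.693 / 55.7 = 0.01244 h⁻¹
Between IV bolus doses, concentration decays as C = C₀·e^(−kτ), so C_peak/C_trough = e^(kτ).
τ_max = ln(C_peak/C_trough) / k = ln(8.85/3.83) / 0.01244 = 0.8376 / 0.01244 = 67.33 h

67.3 h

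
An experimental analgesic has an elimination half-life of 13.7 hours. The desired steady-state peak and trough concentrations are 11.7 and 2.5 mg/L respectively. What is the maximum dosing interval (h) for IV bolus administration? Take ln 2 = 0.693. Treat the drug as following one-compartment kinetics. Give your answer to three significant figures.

k = 0.693 / t½ = 0.693 / 13.7 = 0.05058 h⁻¹
Between IV bolus doses, concentration decays as C = C₀·e^(−kτ), so C_peak/C_trough = e^(kτ).
τ_max = ln(C_peak/C_trough) / k = ln(11.7/2.5) / 0.05058 = 1.543 / 0.05058 = 30.51 h

30.5 h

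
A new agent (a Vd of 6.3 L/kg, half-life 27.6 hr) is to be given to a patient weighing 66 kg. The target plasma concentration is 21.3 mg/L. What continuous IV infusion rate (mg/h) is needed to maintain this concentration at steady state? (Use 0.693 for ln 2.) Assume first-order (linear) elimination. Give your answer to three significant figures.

Vd = 6.3 L/kg × 66 kg = 415.8 L
CL = 0.693 × Vd / t½ = 0.693 × 415.8 / 27.6 = 10.44 L/h
Infusion rate = CL × Css = 10.44 × 21.3 = 222.4 mg/h

222 mg/h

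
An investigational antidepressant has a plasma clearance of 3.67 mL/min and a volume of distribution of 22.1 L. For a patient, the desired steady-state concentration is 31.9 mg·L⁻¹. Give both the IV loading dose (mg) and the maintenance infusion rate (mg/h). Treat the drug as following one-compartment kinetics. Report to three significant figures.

(a) 705 mg; (b) 7.02 mg/h

Loading dose = Vd × C = 22.10 × 31.9 = 705.0 mg
Convert clearance: 3.67 mL/min × 60 min/h ÷ 1000 mL/L = 0.2202 L/h
Infusion rate = 0.2202 L/h × 31.9 mg/L = 7.024 mg/h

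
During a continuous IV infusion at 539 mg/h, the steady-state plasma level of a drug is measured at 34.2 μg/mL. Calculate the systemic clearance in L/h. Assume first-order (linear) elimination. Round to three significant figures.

At steady state, infusion rate = CL × Css, so CL = rate / Css.
CL = 539 / 34.2 = 15.76 L/h

15.8 L/h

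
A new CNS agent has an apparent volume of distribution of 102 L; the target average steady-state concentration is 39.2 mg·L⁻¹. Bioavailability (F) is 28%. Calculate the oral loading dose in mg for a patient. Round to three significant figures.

The loading dose fills Vd to the target concentration.
LD = Vd × C / F = 102.0 × 39.20 / 0.28 = 14280 mg

14300 mg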